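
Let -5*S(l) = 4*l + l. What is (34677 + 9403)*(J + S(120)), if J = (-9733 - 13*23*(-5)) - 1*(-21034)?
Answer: 558758080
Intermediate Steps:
J = 12796 (J = (-9733 - 299*(-5)) + 21034 = (-9733 + 1495) + 21034 = -8238 + 21034 = 12796)
S(l) = -l (S(l) = -(4*l + l)/5 = -l)
(34677 + 9403)*(J + S(120)) = (34677 + 9403)*(12796 - 1*120) = 44080*(12796 - 120) = 44080*12676 = 558758080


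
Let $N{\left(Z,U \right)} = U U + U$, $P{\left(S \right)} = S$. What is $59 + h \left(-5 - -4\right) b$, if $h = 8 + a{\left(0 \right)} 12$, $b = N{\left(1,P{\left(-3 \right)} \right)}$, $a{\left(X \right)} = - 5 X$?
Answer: $11$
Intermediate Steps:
$N{\left(Z,U \right)} = U + U^{2}$ ($N{\left(Z,U \right)} = U^{2} + U = U + U^{2}$)
$b = 6$ ($b = - 3 \left(1 - 3\right) = \left(-3\right) \left(-2\right) = 6$)
$h = 8$ ($h = 8 + \left(-5\right) 0 \cdot 12 = 8 + 0 \cdot 12 = 8 + 0 = 8$)
$59 + h \left(-5 - -4\right) b = 59 + 8 \left(-5 - -4\right) 6 = 59 + 8 \left(-5 + 4\right) 6 = 59 + 8 \left(\left(-1\right) 6\right) = 59 + 8 \left(-6\right) = 59 - 48 = 11$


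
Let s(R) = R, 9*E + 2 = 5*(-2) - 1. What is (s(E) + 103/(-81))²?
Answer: 48400/6561 ≈ 7.3769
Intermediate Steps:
E = -13/9 (E = -2/9 + (5*(-2) - 1)/9 = -2/9 + (-10 - 1)/9 = -2/9 + (⅑)*(-11) = -2/9 - 11/9 = -13/9 ≈ -1.4444)
(s(E) + 103/(-81))² = (-13/9 + 103/(-81))² = (-13/9 + 103*(-1/81))² = (-13/9 - 103/81)² = (-220/81)² = 48400/6561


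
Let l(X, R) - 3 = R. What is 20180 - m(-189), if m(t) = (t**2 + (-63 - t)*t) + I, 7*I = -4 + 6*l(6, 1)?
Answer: 57891/7 ≈ 8270.1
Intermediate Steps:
l(X, R) = 3 + R
I = 20/7 (I = (-4 + 6*(3 + 1))/7 = (-4 + 6*4)/7 = (-4 + 24)/7 = (1/7)*20 = 20/7 ≈ 2.8571)
m(t) = 20/7 + t**2 + t*(-63 - t) (m(t) = (t**2 + (-63 - t)*t) + 20/7 = (t**2 + t*(-63 - t)) + 20/7 = 20/7 + t**2 + t*(-63 - t))
20180 - m(-189) = 20180 - (20/7 - 63*(-189)) = 20180 - (20/7 + 11907) = 20180 - 1*83369/7 = 20180 - 83369/7 = 57891/7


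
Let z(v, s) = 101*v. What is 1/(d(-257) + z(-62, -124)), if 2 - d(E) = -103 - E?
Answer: -1/6414 ≈ -0.00015591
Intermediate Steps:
d(E) = 105 + E (d(E) = 2 - (-103 - E) = 2 + (103 + E) = 105 + E)
1/(d(-257) + z(-62, -124)) = 1/((105 - 257) + 101*(-62)) = 1/(-152 - 6262) = 1/(-6414) = -1/6414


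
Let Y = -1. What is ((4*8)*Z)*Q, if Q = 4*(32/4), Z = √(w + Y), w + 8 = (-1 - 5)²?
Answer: 3072*√3 ≈ 5320.9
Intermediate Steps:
w = 28 (w = -8 + (-1 - 5)² = -8 + (-6)² = -8 + 36 = 28)
Z = 3*√3 (Z = √(28 - 1) = √27 = 3*√3 ≈ 5.1962)
Q = 32 (Q = 4*(32*(¼)) = 4*8 = 32)
((4*8)*Z)*Q = ((4*8)*(3*√3))*32 = (32*(3*√3))*32 = (96*√3)*32 = 3072*√3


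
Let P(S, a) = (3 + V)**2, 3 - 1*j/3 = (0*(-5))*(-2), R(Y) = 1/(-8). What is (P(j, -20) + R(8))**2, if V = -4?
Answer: 49/64 ≈ 0.76563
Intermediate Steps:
R(Y) = -1/8
j = 9 (j = 9 - 3*0*(-5)*(-2) = 9 - 0*(-2) = 9 - 3*0 = 9 + 0 = 9)
P(S, a) = 1 (P(S, a) = (3 - 4)**2 = (-1)**2 = 1)
(P(j, -20) + R(8))**2 = (1 - 1/8)**2 = (7/8)**2 = 49/64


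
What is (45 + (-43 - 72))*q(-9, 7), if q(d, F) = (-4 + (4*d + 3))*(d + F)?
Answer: -5180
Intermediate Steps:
q(d, F) = (-1 + 4*d)*(F + d) (q(d, F) = (-4 + (3 + 4*d))*(F + d) = (-1 + 4*d)*(F + d))
(45 + (-43 - 72))*q(-9, 7) = (45 + (-43 - 72))*(-1*7 - 1*(-9) + 4*(-9)² + 4*7*(-9)) = (45 - 115)*(-7 + 9 + 4*81 - 252) = -70*(-7 + 9 + 324 - 252) = -70*74 = -5180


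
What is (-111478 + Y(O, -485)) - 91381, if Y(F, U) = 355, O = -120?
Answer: -202504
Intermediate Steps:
(-111478 + Y(O, -485)) - 91381 = (-111478 + 355) - 91381 = -111123 - 91381 = -202504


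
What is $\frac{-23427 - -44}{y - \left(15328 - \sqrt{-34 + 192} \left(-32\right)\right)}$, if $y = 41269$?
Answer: $- \frac{606578403}{672773689} - \frac{748256 \sqrt{158}}{672773689} \approx -0.91559$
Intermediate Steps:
$\frac{-23427 - -44}{y - \left(15328 - \sqrt{-34 + 192} \left(-32\right)\right)} = \frac{-23427 - -44}{41269 - \left(15328 - \sqrt{-34 + 192} \left(-32\right)\right)} = \frac{-23427 + \left(-24993 + 25037\right)}{41269 - \left(15328 - \sqrt{158} \left(-32\right)\right)} = \frac{-23427 + 44}{41269 - \left(15328 + 32 \sqrt{158}\right)} = - \frac{23383}{25941 - 32 \sqrt{158}}$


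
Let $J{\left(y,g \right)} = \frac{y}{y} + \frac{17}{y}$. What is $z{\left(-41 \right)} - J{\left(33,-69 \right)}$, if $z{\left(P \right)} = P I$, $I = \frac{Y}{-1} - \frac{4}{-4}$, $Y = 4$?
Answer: $\frac{4009}{33} \approx 121.48$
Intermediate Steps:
$J{\left(y,g \right)} = 1 + \frac{17}{y}$
$I = -3$ ($I = \frac{4}{-1} - \frac{4}{-4} = 4 \left(-1\right) - -1 = -4 + 1 = -3$)
$z{\left(P \right)} = - 3 P$ ($z{\left(P \right)} = P \left(-3\right) = - 3 P$)
$z{\left(-41 \right)} - J{\left(33,-69 \right)} = \left(-3\right) \left(-41\right) - \frac{17 + 33}{33} = 123 - \frac{1}{33} \cdot 50 = 123 - \frac{50}{33} = \frac{4009}{33}$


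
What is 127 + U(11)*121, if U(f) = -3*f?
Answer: -3866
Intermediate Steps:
127 + U(11)*121 = 127 - 3*11*121 = 127 - 33*121 = 127 - 3993 = -3866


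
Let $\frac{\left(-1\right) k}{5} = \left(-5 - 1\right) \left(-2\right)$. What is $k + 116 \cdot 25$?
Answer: $2840$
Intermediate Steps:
$k = -60$ ($k = - 5 \left(-5 - 1\right) \left(-2\right) = - 5 \left(\left(-6\right) \left(-2\right)\right) = \left(-5\right) 12 = -60$)
$k + 116 \cdot 25 = -60 + 116 \cdot 25 = -60 + 2900 = 2840$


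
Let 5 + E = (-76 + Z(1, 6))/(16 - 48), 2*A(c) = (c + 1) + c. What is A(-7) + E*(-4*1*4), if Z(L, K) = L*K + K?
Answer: 83/2 ≈ 41.500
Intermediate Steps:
Z(L, K) = K + K*L (Z(L, K) = K*L + K = K + K*L)
A(c) = ½ + c (A(c) = ((c + 1) + c)/2 = ((1 + c) + c)/2 = (1 + 2*c)/2 = ½ + c)
E = -3 (E = -5 + (-76 + 6*(1 + 1))/(16 - 48) = -5 + (-76 + 6*2)/(-32) = -5 + (-76 + 12)*(-1/32) = -5 - 64*(-1/32) = -5 + 2 = -3)
A(-7) + E*(-4*1*4) = (½ - 7) - 3*(-4*1)*4 = -13/2 - (-12)*4 = -13/2 - 3*(-16) = -13/2 + 48 = 83/2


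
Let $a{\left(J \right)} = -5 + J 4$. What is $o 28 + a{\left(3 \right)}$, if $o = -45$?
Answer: $-1253$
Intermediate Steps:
$a{\left(J \right)} = -5 + 4 J$
$o 28 + a{\left(3 \right)} = \left(-45\right) 28 + \left(-5 + 4 \cdot 3\right) = -1260 + \left(-5 + 12\right) = -1260 + 7 = -1253$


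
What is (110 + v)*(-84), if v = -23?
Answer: -7308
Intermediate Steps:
(110 + v)*(-84) = (110 - 23)*(-84) = 87*(-84) = -7308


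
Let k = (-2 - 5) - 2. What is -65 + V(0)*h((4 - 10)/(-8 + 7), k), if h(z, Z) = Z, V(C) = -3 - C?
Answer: -38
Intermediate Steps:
k = -9 (k = -7 - 2 = -9)
-65 + V(0)*h((4 - 10)/(-8 + 7), k) = -65 + (-3 - 1*0)*(-9) = -65 + (-3 + 0)*(-9) = -65 - 3*(-9) = -65 + 27 = -38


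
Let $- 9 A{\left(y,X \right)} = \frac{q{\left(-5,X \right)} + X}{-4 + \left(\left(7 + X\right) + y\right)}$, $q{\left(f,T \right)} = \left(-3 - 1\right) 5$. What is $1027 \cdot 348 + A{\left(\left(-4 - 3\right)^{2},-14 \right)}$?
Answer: $\frac{61114733}{171} \approx 3.574 \cdot 10^{5}$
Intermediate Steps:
$q{\left(f,T \right)} = -20$ ($q{\left(f,T \right)} = \left(-4\right) 5 = -20$)
$A{\left(y,X \right)} = - \frac{-20 + X}{9 \left(3 + X + y\right)}$ ($A{\left(y,X \right)} = - \frac{\left(-20 + X\right) \frac{1}{-4 + \left(\left(7 + X\right) + y\right)}}{9} = - \frac{\left(-20 + X\right) \frac{1}{-4 + \left(7 + X + y\right)}}{9} = - \frac{\left(-20 + X\right) \frac{1}{3 + X + y}}{9} = - \frac{\frac{1}{3 + X + y} \left(-20 + X\right)}{9} = - \frac{-20 + X}{9 \left(3 + X + y\right)}$)
$1027 \cdot 348 + A{\left(\left(-4 - 3\right)^{2},-14 \right)} = 1027 \cdot 348 + \frac{20 - -14}{9 \left(3 - 14 + \left(-4 - 3\right)^{2}\right)} = 357396 + \frac{20 + 14}{9 \left(3 - 14 + \left(-7\right)^{2}\right)} = 357396 + \frac{1}{9} \frac{1}{3 - 14 + 49} \cdot 34 = 357396 + \frac{1}{9} \cdot \frac{1}{38} \cdot 34 = 357396 + \frac{17}{171} = \frac{61114733}{171}$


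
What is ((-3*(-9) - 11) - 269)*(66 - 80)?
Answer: 3542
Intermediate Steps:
((-3*(-9) - 11) - 269)*(66 - 80) = ((27 - 11) - 269)*(-14) = (16 - 269)*(-14) = -253*(-14) = 3542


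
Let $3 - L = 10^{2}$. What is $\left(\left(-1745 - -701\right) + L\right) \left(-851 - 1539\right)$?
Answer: $2726990$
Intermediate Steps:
$L = -97$ ($L = 3 - 10^{2} = 3 - 100 = -97$)
$\left(\left(-1745 - -701\right) + L\right) \left(-851 - 1539\right) = \left(\left(-1745 - -701\right) - 97\right) \left(-851 - 1539\right) = \left(\left(-1745 + 701\right) - 97\right) \left(-2390\right) = \left(-1044 - 97\right) \left(-2390\right) = \left(-1141\right) \left(-2390\right) = 2726990$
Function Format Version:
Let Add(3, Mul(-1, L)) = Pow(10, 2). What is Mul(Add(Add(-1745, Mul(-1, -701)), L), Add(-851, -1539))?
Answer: 2726990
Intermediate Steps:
L = -97 (L = Add(3, Mul(-1, Pow(10, 2))) = Add(3, Mul(-1, 100)) = Add(3, -100) = -97)
Mul(Add(Add(-1745, Mul(-1, -701)), L), Add(-851, -1539)) = Mul(Add(Add(-1745, Mul(-1, -701)), -97), Add(-851, -1539)) = Mul(Add(Add(-1745, 701), -97), -2390) = Mul(Add(-1044, -97), -2390) = Mul(-1141, -2390) = 2726990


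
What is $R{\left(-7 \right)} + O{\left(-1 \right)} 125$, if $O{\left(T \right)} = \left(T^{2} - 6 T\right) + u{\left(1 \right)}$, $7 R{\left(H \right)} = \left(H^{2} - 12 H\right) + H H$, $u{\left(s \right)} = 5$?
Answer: $1526$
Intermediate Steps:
$R{\left(H \right)} = - \frac{12 H}{7} + \frac{2 H^{2}}{7}$ ($R{\left(H \right)} = \frac{\left(H^{2} - 12 H\right) + H H}{7} = \frac{\left(H^{2} - 12 H\right) + H^{2}}{7} = \frac{- 12 H + 2 H^{2}}{7} = - \frac{12 H}{7} + \frac{2 H^{2}}{7}$)
$O{\left(T \right)} = 5 + T^{2} - 6 T$ ($O{\left(T \right)} = \left(T^{2} - 6 T\right) + 5 = 5 + T^{2} - 6 T$)
$R{\left(-7 \right)} + O{\left(-1 \right)} 125 = \frac{2}{7} \left(-7\right) \left(-6 - 7\right) + \left(5 + \left(-1\right)^{2} - -6\right) 125 = \frac{2}{7} \left(-7\right) \left(-13\right) + \left(5 + 1 + 6\right) 125 = 26 + 12 \cdot 125 = 26 + 1500 = 1526$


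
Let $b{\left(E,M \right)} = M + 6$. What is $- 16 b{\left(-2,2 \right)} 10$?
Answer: $-1280$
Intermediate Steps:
$b{\left(E,M \right)} = 6 + M$
$- 16 b{\left(-2,2 \right)} 10 = - 16 \left(6 + 2\right) 10 = \left(-16\right) 8 \cdot 10 = \left(-128\right) 10 = -1280$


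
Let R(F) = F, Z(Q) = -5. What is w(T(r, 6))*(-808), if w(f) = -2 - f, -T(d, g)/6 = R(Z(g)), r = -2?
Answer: 25856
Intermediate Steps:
T(d, g) = 30 (T(d, g) = -6*(-5) = 30)
w(T(r, 6))*(-808) = (-2 - 1*30)*(-808) = (-2 - 30)*(-808) = -32*(-808) = 25856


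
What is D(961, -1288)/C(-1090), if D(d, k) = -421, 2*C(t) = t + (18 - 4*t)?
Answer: -421/1644 ≈ -0.25608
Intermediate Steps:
C(t) = 9 - 3*t/2 (C(t) = (t + (18 - 4*t))/2 = (18 - 3*t)/2 = 9 - 3*t/2)
D(961, -1288)/C(-1090) = -421/(9 - 3/2*(-1090)) = -421/(9 + 1635) = -421/1644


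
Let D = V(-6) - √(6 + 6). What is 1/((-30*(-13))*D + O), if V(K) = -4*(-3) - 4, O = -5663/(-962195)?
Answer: 2888561409148285/7322523360435577969 + 722138990059500*√3/7322523360435577969 ≈ 0.00056529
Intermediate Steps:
O = 5663/962195 (O = -5663*(-1/962195) = 5663/962195 ≈ 0.0058855)
V(K) = 8 (V(K) = 12 - 4 = 8)
D = 8 - 2*√3 (D = 8 - √(6 + 6) = 8 - √12 = 8 - 2*√3 ≈ 4.5359)
1/((-30*(-13))*D + O) = 1/((-30*(-13))*(8 - 2*√3) + 5663/962195) = 1/(390*(8 - 2*√3) + 5663/962195) = 1/((3120 - 780*√3) + 5663/962195) = 1/(3002054063/962195 - 780*√3)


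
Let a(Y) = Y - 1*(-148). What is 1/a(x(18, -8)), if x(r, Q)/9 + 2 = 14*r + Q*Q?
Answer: 1/2974 ≈ 0.00033625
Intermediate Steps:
x(r, Q) = -18 + 9*Q² + 126*r (x(r, Q) = -18 + 9*(14*r + Q*Q) = -18 + 9*(14*r + Q²) = -18 + 9*(Q² + 14*r) = -18 + (9*Q² + 126*r) = -18 + 9*Q² + 126*r)
a(Y) = 148 + Y (a(Y) = Y + 148 = 148 + Y)
1/a(x(18, -8)) = 1/(148 + (-18 + 9*(-8)² + 126*18)) = 1/(148 + (-18 + 9*64 + 2268)) = 1/(148 + (-18 + 576 + 2268)) = 1/(148 + 2826) = 1/2974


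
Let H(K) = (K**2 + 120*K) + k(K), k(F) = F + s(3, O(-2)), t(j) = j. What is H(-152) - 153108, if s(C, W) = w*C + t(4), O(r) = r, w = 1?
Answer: -148389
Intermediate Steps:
s(C, W) = 4 + C (s(C, W) = 1*C + 4 = C + 4 = 4 + C)
k(F) = 7 + F (k(F) = F + (4 + 3) = F + 7 = 7 + F)
H(K) = 7 + K**2 + 121*K (H(K) = (K**2 + 120*K) + (7 + K) = 7 + K**2 + 121*K)
H(-152) - 153108 = (7 + (-152)**2 + 121*(-152)) - 153108 = (7 + 23104 - 18392) - 153108 = 4719 - 153108 = -148389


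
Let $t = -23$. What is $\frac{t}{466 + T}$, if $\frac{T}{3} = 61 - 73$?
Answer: $- \frac{23}{430} \approx -0.053488$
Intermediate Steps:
$T = -36$ ($T = 3 \left(61 - 73\right) = 3 \left(-12\right) = -36$)
$\frac{t}{466 + T} = - \frac{23}{466 - 36} = - \frac{23}{430}$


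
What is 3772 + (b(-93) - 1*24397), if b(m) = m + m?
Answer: -20811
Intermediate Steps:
b(m) = 2*m
3772 + (b(-93) - 1*24397) = 3772 + (2*(-93) - 1*24397) = 3772 + (-186 - 24397) = 3772 - 24583 = -20811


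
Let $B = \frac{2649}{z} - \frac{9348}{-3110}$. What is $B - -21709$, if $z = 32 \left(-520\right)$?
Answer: $\frac{112359674593}{5175040} \approx 21712.0$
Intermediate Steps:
$z = -16640$
$B = \frac{14731233}{5175040}$ ($B = \frac{2649}{-16640} - \frac{9348}{-3110} = 2649 \left(- \frac{1}{16640}\right) - - \frac{4674}{1555} = - \frac{2649}{16640} + \frac{4674}{1555} = \frac{14731233}{5175040} \approx 2.8466$)
$B - -21709 = \frac{14731233}{5175040} - -21709 = \frac{14731233}{5175040} + 21709 = \frac{112359674593}{5175040}$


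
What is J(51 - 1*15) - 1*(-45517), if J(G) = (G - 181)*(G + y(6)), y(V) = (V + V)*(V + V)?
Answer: 19417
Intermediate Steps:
y(V) = 4*V² (y(V) = (2*V)*(2*V) = 4*V²)
J(G) = (-181 + G)*(144 + G) (J(G) = (G - 181)*(G + 4*6²) = (-181 + G)*(G + 4*36) = (-181 + G)*(G + 144) = (-181 + G)*(144 + G))
J(51 - 1*15) - 1*(-45517) = (-26064 + (51 - 1*15)² - 37*(51 - 1*15)) - 1*(-45517) = (-26064 + (51 - 15)² - 37*(51 - 15)) + 45517 = (-26064 + 36² - 37*36) + 45517 = (-26064 + 1296 - 1332) + 45517 = -26100 + 45517 = 19417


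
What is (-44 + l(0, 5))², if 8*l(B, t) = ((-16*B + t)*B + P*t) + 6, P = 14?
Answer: 4761/4 ≈ 1190.3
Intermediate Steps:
l(B, t) = ¾ + 7*t/4 + B*(t - 16*B)/8 (l(B, t) = (((-16*B + t)*B + 14*t) + 6)/8 = (((t - 16*B)*B + 14*t) + 6)/8 = ((B*(t - 16*B) + 14*t) + 6)/8 = ((14*t + B*(t - 16*B)) + 6)/8 = (6 + 14*t + B*(t - 16*B))/8 = ¾ + 7*t/4 + B*(t - 16*B)/8)
(-44 + l(0, 5))² = (-44 + (¾ - 2*0² + (7/4)*5 + (⅛)*0*5))² = (-44 + (¾ - 2*0 + 35/4 + 0))² = (-44 + (¾ + 0 + 35/4 + 0))² = (-44 + 19/2)² = (-69/2)² = 4761/4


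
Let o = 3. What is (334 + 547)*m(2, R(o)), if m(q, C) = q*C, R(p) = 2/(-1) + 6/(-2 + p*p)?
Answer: -14096/7 ≈ -2013.7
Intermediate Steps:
R(p) = -2 + 6/(-2 + p²) (R(p) = 2*(-1) + 6/(-2 + p²) = -2 + 6/(-2 + p²))
m(q, C) = C*q
(334 + 547)*m(2, R(o)) = (334 + 547)*((2*(5 - 1*3²)/(-2 + 3²))*2) = 881*((2*(5 - 1*9)/(-2 + 9))*2) = 881*((2*(5 - 9)/7)*2) = 881*((2*(⅐)*(-4))*2) = 881*(-8/7*2) = 881*(-16/7) = -14096/7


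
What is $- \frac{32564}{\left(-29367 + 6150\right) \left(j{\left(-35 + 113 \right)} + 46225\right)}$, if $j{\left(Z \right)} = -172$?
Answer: $\frac{4652}{152744643} \approx 3.0456 \cdot 10^{-5}$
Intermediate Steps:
$- \frac{32564}{\left(-29367 + 6150\right) \left(j{\left(-35 + 113 \right)} + 46225\right)} = - \frac{32564}{\left(-29367 + 6150\right) \left(-172 + 46225\right)} = - \frac{32564}{\left(-23217\right) 46053} = - \frac{32564}{-1069212501} = \left(-32564\right) \left(- \frac{1}{1069212501}\right) = \frac{4652}{152744643}$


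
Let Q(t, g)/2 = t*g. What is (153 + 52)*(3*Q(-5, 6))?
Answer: -36900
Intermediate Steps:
Q(t, g) = 2*g*t (Q(t, g) = 2*(t*g) = 2*(g*t) = 2*g*t)
(153 + 52)*(3*Q(-5, 6)) = (153 + 52)*(3*(2*6*(-5))) = 205*(3*(-60)) = 205*(-180) = -36900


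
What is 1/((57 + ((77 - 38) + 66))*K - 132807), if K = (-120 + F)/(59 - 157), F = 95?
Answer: -49/6505518 ≈ -7.5321e-6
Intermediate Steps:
K = 25/98 (K = (-120 + 95)/(59 - 157) = -25/(-98) = -25*(-1/98) = 25/98 ≈ 0.25510)
1/((57 + ((77 - 38) + 66))*K - 132807) = 1/((57 + ((77 - 38) + 66))*(25/98) - 132807) = 1/((57 + (39 + 66))*(25/98) - 132807) = 1/((57 + 105)*(25/98) - 132807) = 1/(162*(25/98) - 132807) = 1/(2025/49 - 132807) = 1/(-6505518/49) = -49/6505518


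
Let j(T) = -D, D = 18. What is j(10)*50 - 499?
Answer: -1399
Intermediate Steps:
j(T) = -18 (j(T) = -1*18 = -18)
j(10)*50 - 499 = -18*50 - 499 = -900 - 499 = -1399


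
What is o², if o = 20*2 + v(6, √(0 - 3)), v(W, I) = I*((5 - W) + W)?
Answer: 1525 + 400*I*√3 ≈ 1525.0 + 692.82*I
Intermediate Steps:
v(W, I) = 5*I (v(W, I) = I*5 = 5*I)
o = 40 + 5*I*√3 (o = 20*2 + 5*√(0 - 3) = 40 + 5*√(-3) = 40 + 5*(I*√3) = 40 + 5*I*√3 ≈ 40.0 + 8.6602*I)
o² = (40 + 5*I*√3)²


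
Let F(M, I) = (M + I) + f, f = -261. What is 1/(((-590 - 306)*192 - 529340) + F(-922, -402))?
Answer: -1/702957 ≈ -1.4226e-6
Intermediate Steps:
F(M, I) = -261 + I + M (F(M, I) = (M + I) - 261 = (I + M) - 261 = -261 + I + M)
1/(((-590 - 306)*192 - 529340) + F(-922, -402)) = 1/(((-590 - 306)*192 - 529340) + (-261 - 402 - 922)) = 1/((-896*192 - 529340) - 1585) = 1/((-172032 - 529340) - 1585) = 1/(-701372 - 1585) = 1/(-702957) = -1/702957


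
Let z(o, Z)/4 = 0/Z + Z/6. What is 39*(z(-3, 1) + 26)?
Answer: 1040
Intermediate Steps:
z(o, Z) = 2*Z/3 (z(o, Z) = 4*(0/Z + Z/6) = 4*(0 + Z*(1/6)) = 4*(0 + Z/6) = 4*(Z/6) = 2*Z/3)
39*(z(-3, 1) + 26) = 39*((2/3)*1 + 26) = 39*(2/3 + 26) = 39*(80/3) = 1040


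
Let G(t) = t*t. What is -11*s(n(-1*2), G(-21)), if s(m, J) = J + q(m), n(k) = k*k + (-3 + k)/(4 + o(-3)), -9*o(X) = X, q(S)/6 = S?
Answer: -65505/13 ≈ -5038.8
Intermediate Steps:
q(S) = 6*S
o(X) = -X/9
n(k) = -9/13 + k² + 3*k/13 (n(k) = k*k + (-3 + k)/(4 - ⅑*(-3)) = k² + (-3 + k)/(4 + ⅓) = k² + (-3 + k)/(13/3) = k² + (-3 + k)*(3/13) = k² + (-9/13 + 3*k/13) = -9/13 + k² + 3*k/13)
G(t) = t²
s(m, J) = J + 6*m
-11*s(n(-1*2), G(-21)) = -11*((-21)² + 6*(-9/13 + (-1*2)² + 3*(-1*2)/13)) = -11*(441 + 6*(-9/13 + (-2)² + (3/13)*(-2))) = -11*(441 + 6*(-9/13 + 4 - 6/13)) = -11*(441 + 6*(37/13)) = -11*(441 + 222/13) = -11*5955/13 = -65505/13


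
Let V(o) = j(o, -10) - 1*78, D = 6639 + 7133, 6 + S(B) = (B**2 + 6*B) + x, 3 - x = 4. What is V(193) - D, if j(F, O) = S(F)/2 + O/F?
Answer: 1032540/193 ≈ 5349.9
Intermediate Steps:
x = -1 (x = 3 - 1*4 = 3 - 4 = -1)
S(B) = -7 + B**2 + 6*B (S(B) = -6 + ((B**2 + 6*B) - 1) = -6 + (-1 + B**2 + 6*B) = -7 + B**2 + 6*B)
D = 13772
j(F, O) = -7/2 + F**2/2 + 3*F + O/F (j(F, O) = (-7 + F**2 + 6*F)/2 + O/F = (-7 + F**2 + 6*F)*(1/2) + O/F = (-7/2 + F**2/2 + 3*F) + O/F = -7/2 + F**2/2 + 3*F + O/F)
V(o) = -78 + (-10 + o*(-7 + o**2 + 6*o)/2)/o (V(o) = (-10 + o*(-7 + o**2 + 6*o)/2)/o - 1*78 = (-10 + o*(-7 + o**2 + 6*o)/2)/o - 78 = -78 + (-10 + o*(-7 + o**2 + 6*o)/2)/o)
V(193) - D = (1/2)*(-20 + 193*(-163 + 193**2 + 6*193))/193 - 1*13772 = (1/2)*(1/193)*(-20 + 193*(-163 + 37249 + 1158)) - 13772 = (1/2)*(1/193)*(-20 + 193*38244) - 13772 = (1/2)*(1/193)*(-20 + 7381092) - 13772 = (1/2)*(1/193)*7381072 - 13772 = 3690536/193 - 13772 = 1032540/193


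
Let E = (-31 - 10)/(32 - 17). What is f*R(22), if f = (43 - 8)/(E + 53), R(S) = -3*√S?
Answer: -1575*√22/754 ≈ -9.7976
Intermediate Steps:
E = -41/15 ≈ -2.7333
f = 525/754 (f = (43 - 8)/(-41/15 + 53) = 35/(754/15) = 35*(15/754) = 525/754 ≈ 0.69629)
f*R(22) = 525*(-3*√22)/754 = -1575*√22/754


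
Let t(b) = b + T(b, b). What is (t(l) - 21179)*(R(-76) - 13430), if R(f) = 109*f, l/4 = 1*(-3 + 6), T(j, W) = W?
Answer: 459359670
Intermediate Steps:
l = 12 (l = 4*(1*(-3 + 6)) = 4*(1*3) = 4*3 = 12)
t(b) = 2*b (t(b) = b + b = 2*b)
(t(l) - 21179)*(R(-76) - 13430) = (2*12 - 21179)*(109*(-76) - 13430) = (24 - 21179)*(-8284 - 13430) = -21155*(-21714) = 459359670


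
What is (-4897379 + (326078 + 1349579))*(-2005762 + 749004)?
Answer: 4048924897276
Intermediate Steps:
(-4897379 + (326078 + 1349579))*(-2005762 + 749004) = (-4897379 + 1675657)*(-1256758) = -3221722*(-1256758) = 4048924897276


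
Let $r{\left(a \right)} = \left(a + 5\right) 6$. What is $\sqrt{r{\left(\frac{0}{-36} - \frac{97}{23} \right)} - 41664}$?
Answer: $\frac{2 i \sqrt{5509443}}{23} \approx 204.11 i$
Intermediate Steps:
$r{\left(a \right)} = 30 + 6 a$ ($r{\left(a \right)} = \left(5 + a\right) 6 = 30 + 6 a$)
$\sqrt{r{\left(\frac{0}{-36} - \frac{97}{23} \right)} - 41664} = \sqrt{\left(30 + 6 \left(\frac{0}{-36} - \frac{97}{23}\right)\right) - 41664} = \sqrt{\left(30 + 6 \left(0 \left(- \frac{1}{36}\right) - \frac{97}{23}\right)\right) - 41664} = \sqrt{\left(30 + 6 \left(0 - \frac{97}{23}\right)\right) - 41664} = \sqrt{\left(30 + 6 \left(- \frac{97}{23}\right)\right) - 41664} = \sqrt{\left(30 - \frac{582}{23}\right) - 41664} = \sqrt{\frac{108}{23} - 41664} = \sqrt{- \frac{958164}{23}} = \frac{2 i \sqrt{5509443}}{23}$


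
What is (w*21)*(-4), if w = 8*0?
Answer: 0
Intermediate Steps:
w = 0
(w*21)*(-4) = (0*21)*(-4) = 0*(-4) = 0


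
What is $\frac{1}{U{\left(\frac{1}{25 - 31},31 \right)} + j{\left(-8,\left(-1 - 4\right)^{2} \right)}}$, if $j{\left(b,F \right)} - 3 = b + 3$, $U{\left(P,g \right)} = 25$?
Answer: $\frac{1}{23} \approx 0.043478$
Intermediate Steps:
$j{\left(b,F \right)} = 6 + b$ ($j{\left(b,F \right)} = 3 + \left(b + 3\right) = 3 + \left(3 + b\right) = 6 + b$)
$\frac{1}{U{\left(\frac{1}{25 - 31},31 \right)} + j{\left(-8,\left(-1 - 4\right)^{2} \right)}} = \frac{1}{25 + \left(6 - 8\right)} = \frac{1}{25 - 2} = \frac{1}{23}$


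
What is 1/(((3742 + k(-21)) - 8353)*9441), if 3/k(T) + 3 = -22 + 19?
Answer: -2/87074343 ≈ -2.2969e-8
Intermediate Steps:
k(T) = -½ (k(T) = 3/(-3 + (-22 + 19)) = 3/(-3 - 3) = 3/(-6) = 3*(-⅙) = -½)
1/(((3742 + k(-21)) - 8353)*9441) = 1/(((3742 - ½) - 8353)*9441) = (1/9441)/(7483/2 - 8353) = (1/9441)/(-9223/2) = -2/9223*1/9441 = -2/87074343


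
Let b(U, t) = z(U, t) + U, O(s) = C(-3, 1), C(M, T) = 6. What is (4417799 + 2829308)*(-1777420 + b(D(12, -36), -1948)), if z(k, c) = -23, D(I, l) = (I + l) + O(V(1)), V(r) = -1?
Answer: -12881450055327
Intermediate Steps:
O(s) = 6
D(I, l) = 6 + I + l (D(I, l) = (I + l) + 6 = 6 + I + l)
b(U, t) = -23 + U
(4417799 + 2829308)*(-1777420 + b(D(12, -36), -1948)) = (4417799 + 2829308)*(-1777420 + (-23 + (6 + 12 - 36))) = 7247107*(-1777420 + (-23 - 18)) = 7247107*(-1777420 - 41) = 7247107*(-1777461) = -12881450055327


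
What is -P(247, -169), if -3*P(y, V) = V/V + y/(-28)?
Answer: -73/28 ≈ -2.6071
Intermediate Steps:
P(y, V) = -⅓ + y/84 (P(y, V) = -(V/V + y/(-28))/3 = -(1 + y*(-1/28))/3 = -(1 - y/28)/3 = -⅓ + y/84)
-P(247, -169) = -(-⅓ + (1/84)*247) = -(-⅓ + 247/84) = -1*73/28 = -73/28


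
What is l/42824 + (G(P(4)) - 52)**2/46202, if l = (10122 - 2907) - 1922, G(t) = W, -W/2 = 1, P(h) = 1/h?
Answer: 184710985/989277224 ≈ 0.18671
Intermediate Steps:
W = -2 (W = -2*1 = -2)
G(t) = -2
l = 5293 (l = 7215 - 1922 = 5293)
l/42824 + (G(P(4)) - 52)**2/46202 = 5293/42824 + (-2 - 52)**2/46202 = 5293*(1/42824) + (-54)**2*(1/46202) = 5293/42824 + 2916*(1/46202) = 5293/42824 + 1458/23101 = 184710985/989277224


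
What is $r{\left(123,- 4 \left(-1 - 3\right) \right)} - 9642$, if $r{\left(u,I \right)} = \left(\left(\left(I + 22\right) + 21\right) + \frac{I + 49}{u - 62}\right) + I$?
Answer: $- \frac{583522}{61} \approx -9565.9$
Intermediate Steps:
$r{\left(u,I \right)} = 43 + 2 I + \frac{49 + I}{-62 + u}$ ($r{\left(u,I \right)} = \left(\left(\left(22 + I\right) + 21\right) + \frac{49 + I}{-62 + u}\right) + I = \left(\left(43 + I\right) + \frac{49 + I}{-62 + u}\right) + I = \left(43 + I + \frac{49 + I}{-62 + u}\right) + I = 43 + 2 I + \frac{49 + I}{-62 + u}$)
$r{\left(123,- 4 \left(-1 - 3\right) \right)} - 9642 = \frac{-2617 - 123 \left(- 4 \left(-1 - 3\right)\right) + 43 \cdot 123 + 2 \left(- 4 \left(-1 - 3\right)\right) 123}{-62 + 123} - 9642 = \frac{-2617 - 123 \left(\left(-4\right) \left(-4\right)\right) + 5289 + 2 \left(\left(-4\right) \left(-4\right)\right) 123}{61} - 9642 = \frac{-2617 - 1968 + 5289 + 2 \cdot 16 \cdot 123}{61} - 9642 = \frac{-2617 - 1968 + 5289 + 3936}{61} - 9642 = \frac{1}{61} \cdot 4640 - 9642 = \frac{4640}{61} - 9642 = - \frac{583522}{61}$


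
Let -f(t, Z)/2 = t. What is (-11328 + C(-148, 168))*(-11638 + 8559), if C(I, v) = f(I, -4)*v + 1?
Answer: -118236679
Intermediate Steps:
f(t, Z) = -2*t
C(I, v) = 1 - 2*I*v (C(I, v) = (-2*I)*v + 1 = -2*I*v + 1 = 1 - 2*I*v)
(-11328 + C(-148, 168))*(-11638 + 8559) = (-11328 + (1 - 2*(-148)*168))*(-11638 + 8559) = (-11328 + (1 + 49728))*(-3079) = (-11328 + 49729)*(-3079) = 38401*(-3079) = -118236679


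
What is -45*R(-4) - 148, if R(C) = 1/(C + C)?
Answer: -1139/8 ≈ -142.38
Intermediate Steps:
R(C) = 1/(2*C)
-45*R(-4) - 148 = -45/(2*(-4)) - 148 = -45*(-1)/(2*4) - 148 = -45*(-1/8) - 148 = 45/8 - 148 = -1139/8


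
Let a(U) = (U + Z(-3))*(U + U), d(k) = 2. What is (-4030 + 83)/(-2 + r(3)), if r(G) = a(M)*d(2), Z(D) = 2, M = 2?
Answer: -3947/30 ≈ -131.57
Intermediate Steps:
a(U) = 2*U*(2 + U) (a(U) = (U + 2)*(U + U) = (2 + U)*(2*U) = 2*U*(2 + U))
r(G) = 32 (r(G) = (2*2*(2 + 2))*2 = (2*2*4)*2 = 16*2 = 32)
(-4030 + 83)/(-2 + r(3)) = (-4030 + 83)/(-2 + 32) = -3947/30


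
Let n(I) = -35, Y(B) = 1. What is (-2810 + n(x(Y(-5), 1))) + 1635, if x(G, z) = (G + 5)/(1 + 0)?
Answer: -1210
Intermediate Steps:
x(G, z) = 5 + G (x(G, z) = (5 + G)/1 = (5 + G)*1 = 5 + G)
(-2810 + n(x(Y(-5), 1))) + 1635 = (-2810 - 35) + 1635 = -2845 + 1635 = -1210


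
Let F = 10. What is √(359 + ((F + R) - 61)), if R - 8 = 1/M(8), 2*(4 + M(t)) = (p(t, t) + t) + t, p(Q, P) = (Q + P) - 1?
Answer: √167210/23 ≈ 17.779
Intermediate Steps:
p(Q, P) = -1 + P + Q (p(Q, P) = (P + Q) - 1 = -1 + P + Q)
M(t) = -9/2 + 2*t (M(t) = -4 + (((-1 + t + t) + t) + t)/2 = -4 + (((-1 + 2*t) + t) + t)/2 = -4 + ((-1 + 3*t) + t)/2 = -4 + (-1 + 4*t)/2 = -4 + (-½ + 2*t) = -9/2 + 2*t)
R = 186/23 (R = 8 + 1/(-9/2 + 2*8) = 8 + 1/(-9/2 + 16) = 8 + 1/(23/2) = 8 + 2/23 = 186/23 ≈ 8.0870)
√(359 + ((F + R) - 61)) = √(359 + ((10 + 186/23) - 61)) = √(359 + (416/23 - 61)) = √(359 - 987/23) = √(7270/23) = √167210/23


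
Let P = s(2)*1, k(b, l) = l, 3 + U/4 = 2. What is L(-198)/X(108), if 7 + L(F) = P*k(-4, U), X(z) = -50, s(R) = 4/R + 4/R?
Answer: 23/50 ≈ 0.46000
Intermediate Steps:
U = -4 (U = -12 + 4*2 = -12 + 8 = -4)
s(R) = 8/R
P = 4 (P = (8/2)*1 = (8*(½))*1 = 4*1 = 4)
L(F) = -23 (L(F) = -7 + 4*(-4) = -7 - 16 = -23)
L(-198)/X(108) = -23/(-50) = -23*(-1/50) = 23/50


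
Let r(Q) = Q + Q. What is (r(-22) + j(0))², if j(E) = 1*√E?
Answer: 1936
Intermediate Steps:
r(Q) = 2*Q
j(E) = √E
(r(-22) + j(0))² = (2*(-22) + √0)² = (-44 + 0)² = (-44)² = 1936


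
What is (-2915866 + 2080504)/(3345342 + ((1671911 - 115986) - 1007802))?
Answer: -835362/3893465 ≈ -0.21455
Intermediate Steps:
(-2915866 + 2080504)/(3345342 + ((1671911 - 115986) - 1007802)) = -835362/(3345342 + (1555925 - 1007802)) = -835362/(3345342 + 548123) = -835362/3893465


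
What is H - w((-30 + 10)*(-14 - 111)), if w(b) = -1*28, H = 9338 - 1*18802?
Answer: -9436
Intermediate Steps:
H = -9464 (H = 9338 - 18802 = -9464)
w(b) = -28
H - w((-30 + 10)*(-14 - 111)) = -9464 - 1*(-28) = -9464 + 28 = -9436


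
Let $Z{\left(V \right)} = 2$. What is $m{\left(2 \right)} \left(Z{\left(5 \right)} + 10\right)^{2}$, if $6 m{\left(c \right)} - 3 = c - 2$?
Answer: $72$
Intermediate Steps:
$m{\left(c \right)} = \frac{1}{6} + \frac{c}{6}$ ($m{\left(c \right)} = \frac{1}{2} + \frac{c - 2}{6} = \frac{1}{2} + \frac{-2 + c}{6} = \frac{1}{2} + \left(- \frac{1}{3} + \frac{c}{6}\right) = \frac{1}{6} + \frac{c}{6}$)
$m{\left(2 \right)} \left(Z{\left(5 \right)} + 10\right)^{2} = \left(\frac{1}{6} + \frac{1}{6} \cdot 2\right) \left(2 + 10\right)^{2} = \left(\frac{1}{6} + \frac{1}{3}\right) 12^{2} = \frac{1}{2} \cdot 144 = 72$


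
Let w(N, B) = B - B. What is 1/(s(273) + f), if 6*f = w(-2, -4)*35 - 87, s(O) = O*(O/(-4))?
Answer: -4/74587 ≈ -5.3629e-5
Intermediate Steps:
w(N, B) = 0
s(O) = -O**2/4 (s(O) = O*(O*(-1/4)) = O*(-O/4) = -O**2/4)
f = -29/2 (f = (0*35 - 87)/6 = (0 - 87)/6 = (1/6)*(-87) = -29/2 ≈ -14.500)
1/(s(273) + f) = 1/(-1/4*273**2 - 29/2) = 1/(-1/4*74529 - 29/2) = 1/(-74529/4 - 29/2) = 1/(-74587/4) = -4/74587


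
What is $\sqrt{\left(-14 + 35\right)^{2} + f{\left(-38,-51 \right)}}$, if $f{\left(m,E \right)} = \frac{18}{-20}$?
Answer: $\frac{3 \sqrt{4890}}{10} \approx 20.979$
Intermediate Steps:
$f{\left(m,E \right)} = - \frac{9}{10}$ ($f{\left(m,E \right)} = 18 \left(- \frac{1}{20}\right) = - \frac{9}{10}$)
$\sqrt{\left(-14 + 35\right)^{2} + f{\left(-38,-51 \right)}} = \sqrt{\left(-14 + 35\right)^{2} - \frac{9}{10}} = \sqrt{21^{2} - \frac{9}{10}} = \sqrt{441 - \frac{9}{10}} = \sqrt{\frac{4401}{10}} = \frac{3 \sqrt{4890}}{10}$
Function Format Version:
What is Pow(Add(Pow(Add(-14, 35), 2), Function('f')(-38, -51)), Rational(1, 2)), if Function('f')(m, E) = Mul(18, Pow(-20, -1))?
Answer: Mul(Rational(3, 10), Pow(4890, Rational(1, 2))) ≈ 20.979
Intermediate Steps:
Function('f')(m, E) = Rational(-9, 10) (Function('f')(m, E) = Mul(18, Rational(-1, 20)) = Rational(-9, 10))
Pow(Add(Pow(Add(-14, 35), 2), Function('f')(-38, -51)), Rational(1, 2)) = Pow(Add(Pow(Add(-14, 35), 2), Rational(-9, 10)), Rational(1, 2)) = Pow(Add(Pow(21, 2), Rational(-9, 10)), Rational(1, 2)) = Pow(Add(441, Rational(-9, 10)), Rational(1, 2)) = Pow(Rational(4401, 10), Rational(1, 2)) = Mul(Rational(3, 10), Pow(4890, Rational(1, 2)))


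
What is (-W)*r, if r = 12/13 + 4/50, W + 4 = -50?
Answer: 17604/325 ≈ 54.166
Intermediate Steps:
W = -54 (W = -4 - 50 = -54)
r = 326/325 (r = 12*(1/13) + 4*(1/50) = 12/13 + 2/25 = 326/325 ≈ 1.0031)
(-W)*r = -1*(-54)*(326/325) = 54*(326/325) = 17604/325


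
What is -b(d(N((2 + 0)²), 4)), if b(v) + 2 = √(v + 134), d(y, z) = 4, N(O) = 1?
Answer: 2 - √138 ≈ -9.7473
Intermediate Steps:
b(v) = -2 + √(134 + v) (b(v) = -2 + √(v + 134) = -2 + √(134 + v))
-b(d(N((2 + 0)²), 4)) = -(-2 + √(134 + 4)) = -(-2 + √138) = 2 - √138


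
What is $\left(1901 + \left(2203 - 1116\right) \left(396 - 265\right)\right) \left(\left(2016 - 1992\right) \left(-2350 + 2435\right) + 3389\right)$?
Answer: $783393842$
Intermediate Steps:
$\left(1901 + \left(2203 - 1116\right) \left(396 - 265\right)\right) \left(\left(2016 - 1992\right) \left(-2350 + 2435\right) + 3389\right) = \left(1901 + 1087 \cdot 131\right) \left(24 \cdot 85 + 3389\right) = \left(1901 + 142397\right) \left(2040 + 3389\right) = 144298 \cdot 5429 = 783393842$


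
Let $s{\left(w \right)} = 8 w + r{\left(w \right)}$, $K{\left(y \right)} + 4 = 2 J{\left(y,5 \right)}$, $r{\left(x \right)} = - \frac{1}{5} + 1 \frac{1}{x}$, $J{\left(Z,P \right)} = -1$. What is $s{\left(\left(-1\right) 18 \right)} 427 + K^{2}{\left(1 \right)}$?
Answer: $- \frac{5540501}{90} \approx -61561.0$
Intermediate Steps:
$r{\left(x \right)} = - \frac{1}{5} + \frac{1}{x}$ ($r{\left(x \right)} = \left(-1\right) \frac{1}{5} + \frac{1}{x} = - \frac{1}{5} + \frac{1}{x}$)
$K{\left(y \right)} = -6$ ($K{\left(y \right)} = -4 + 2 \left(-1\right) = -4 - 2 = -6$)
$s{\left(w \right)} = 8 w + \frac{5 - w}{5 w}$
$s{\left(\left(-1\right) 18 \right)} 427 + K^{2}{\left(1 \right)} = \left(- \frac{1}{5} + \frac{1}{\left(-1\right) 18} + 8 \left(\left(-1\right) 18\right)\right) 427 + \left(-6\right)^{2} = \left(- \frac{1}{5} + \frac{1}{-18} + 8 \left(-18\right)\right) 427 + 36 = \left(- \frac{1}{5} - \frac{1}{18} - 144\right) 427 + 36 = \left(- \frac{12983}{90}\right) 427 + 36 = - \frac{5543741}{90} + 36 = - \frac{5540501}{90}$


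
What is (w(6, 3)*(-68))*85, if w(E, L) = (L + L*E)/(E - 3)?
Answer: -40460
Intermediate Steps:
w(E, L) = (L + E*L)/(-3 + E)
(w(6, 3)*(-68))*85 = ((3*(1 + 6)/(-3 + 6))*(-68))*85 = ((3*7/3)*(-68))*85 = ((3*(1/3)*7)*(-68))*85 = (7*(-68))*85 = -476*85 = -40460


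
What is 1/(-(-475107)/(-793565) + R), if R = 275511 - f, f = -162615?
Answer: 18455/8085604281 ≈ 2.2825e-6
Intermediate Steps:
R = 438126 (R = 275511 - 1*(-162615) = 275511 + 162615 = 438126)
1/(-(-475107)/(-793565) + R) = 1/(-(-475107)/(-793565) + 438126) = 1/(-(-475107)*(-1)/793565 + 438126) = 1/(-1*11049/18455 + 438126) = 1/(-11049/18455 + 438126) = 1/(8085604281/18455) = 18455/8085604281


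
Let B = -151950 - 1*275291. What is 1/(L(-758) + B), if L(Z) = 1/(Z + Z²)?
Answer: -573806/245153449245 ≈ -2.3406e-6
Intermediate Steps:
B = -427241 (B = -151950 - 275291 = -427241)
1/(L(-758) + B) = 1/(1/((-758)*(1 - 758)) - 427241) = 1/(-1/758/(-757) - 427241) = 1/(-1/758*(-1/757) - 427241) = 1/(1/573806 - 427241) = 1/(-245153449245/573806) = -573806/245153449245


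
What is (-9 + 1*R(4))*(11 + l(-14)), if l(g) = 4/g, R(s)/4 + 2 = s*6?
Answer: 5925/7 ≈ 846.43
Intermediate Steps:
R(s) = -8 + 24*s (R(s) = -8 + 4*(s*6) = -8 + 4*(6*s) = -8 + 24*s)
(-9 + 1*R(4))*(11 + l(-14)) = (-9 + 1*(-8 + 24*4))*(11 + 4/(-14)) = (-9 + 1*(-8 + 96))*(11 + 4*(-1/14)) = (-9 + 1*88)*(11 - 2/7) = (-9 + 88)*(75/7) = 79*(75/7) = 5925/7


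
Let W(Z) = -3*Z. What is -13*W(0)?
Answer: 0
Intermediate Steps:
-13*W(0) = -(-39)*0 = -13*0 = 0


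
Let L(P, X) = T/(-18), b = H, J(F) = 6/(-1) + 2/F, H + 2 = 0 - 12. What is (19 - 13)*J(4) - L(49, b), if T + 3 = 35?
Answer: -281/9 ≈ -31.222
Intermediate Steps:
T = 32 (T = -3 + 35 = 32)
H = -14 (H = -2 + (0 - 12) = -2 - 12 = -14)
J(F) = -6 + 2/F (J(F) = 6*(-1) + 2/F = -6 + 2/F)
b = -14
L(P, X) = -16/9 (L(P, X) = 32/(-18) = 32*(-1/18) = -16/9)
(19 - 13)*J(4) - L(49, b) = (19 - 13)*(-6 + 2/4) - 1*(-16/9) = 6*(-6 + 2*(1/4)) + 16/9 = 6*(-6 + 1/2) + 16/9 = 6*(-11/2) + 16/9 = -33 + 16/9 = -281/9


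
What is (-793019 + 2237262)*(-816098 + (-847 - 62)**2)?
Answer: 14706726469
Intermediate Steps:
(-793019 + 2237262)*(-816098 + (-847 - 62)**2) = 1444243*(-816098 + (-909)**2) = 1444243*(-816098 + 826281) = 1444243*10183 = 14706726469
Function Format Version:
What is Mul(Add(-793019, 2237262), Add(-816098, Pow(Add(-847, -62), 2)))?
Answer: 14706726469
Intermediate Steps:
Mul(Add(-793019, 2237262), Add(-816098, Pow(Add(-847, -62), 2))) = Mul(1444243, Add(-816098, Pow(-909, 2))) = Mul(1444243, Add(-816098, 826281)) = Mul(1444243, 10183) = 14706726469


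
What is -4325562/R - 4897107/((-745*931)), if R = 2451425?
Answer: 1800940470417/340059224575 ≈ 5.2960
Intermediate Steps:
-4325562/R - 4897107/((-745*931)) = -4325562/2451425 - 4897107/((-745*931)) = -4325562*1/2451425 - 4897107/(-693595) = -4325562/2451425 - 4897107*(-1/693595) = -4325562/2451425 + 4897107/693595 = 1800940470417/340059224575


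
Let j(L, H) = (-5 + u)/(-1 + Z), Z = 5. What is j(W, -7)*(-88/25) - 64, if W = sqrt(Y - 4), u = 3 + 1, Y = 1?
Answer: -1578/25 ≈ -63.120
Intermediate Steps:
u = 4
W = I*sqrt(3) (W = sqrt(1 - 4) = sqrt(-3) = I*sqrt(3) ≈ 1.732*I)
j(L, H) = -1/4 (j(L, H) = (-5 + 4)/(-1 + 5) = -1/4)
j(W, -7)*(-88/25) - 64 = -(-22)/25 - 64 = -1/4*(-88/25) - 64 = 22/25 - 64 = -1578/25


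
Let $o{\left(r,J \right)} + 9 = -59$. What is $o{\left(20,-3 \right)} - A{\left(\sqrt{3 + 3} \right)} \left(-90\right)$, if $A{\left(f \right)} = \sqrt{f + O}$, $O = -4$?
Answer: $-68 + 90 i \sqrt{4 - \sqrt{6}} \approx -68.0 + 112.07 i$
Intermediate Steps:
$o{\left(r,J \right)} = -68$ ($o{\left(r,J \right)} = -9 - 59 = -68$)
$A{\left(f \right)} = \sqrt{-4 + f}$ ($A{\left(f \right)} = \sqrt{f - 4} = \sqrt{-4 + f}$)
$o{\left(20,-3 \right)} - A{\left(\sqrt{3 + 3} \right)} \left(-90\right) = -68 - \sqrt{-4 + \sqrt{3 + 3}} \left(-90\right) = -68 - \sqrt{-4 + \sqrt{6}} \left(-90\right) = -68 - - 90 \sqrt{-4 + \sqrt{6}} = -68 + 90 \sqrt{-4 + \sqrt{6}}$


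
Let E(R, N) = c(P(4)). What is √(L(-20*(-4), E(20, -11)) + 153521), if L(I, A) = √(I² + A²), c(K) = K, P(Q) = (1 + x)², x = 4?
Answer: √(153521 + 5*√281) ≈ 391.92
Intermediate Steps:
P(Q) = 25 (P(Q) = (1 + 4)² = 5² = 25)
E(R, N) = 25
L(I, A) = √(A² + I²)
√(L(-20*(-4), E(20, -11)) + 153521) = √(√(25² + (-20*(-4))²) + 153521) = √(√(625 + 80²) + 153521) = √(√(625 + 6400) + 153521) = √(√7025 + 153521) = √(5*√281 + 153521) = √(153521 + 5*√281)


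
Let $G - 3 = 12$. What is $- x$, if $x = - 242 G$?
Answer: $3630$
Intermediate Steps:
$G = 15$ ($G = 3 + 12 = 15$)
$x = -3630$ ($x = \left(-242\right) 15 = -3630$)
$- x = \left(-1\right) \left(-3630\right) = 3630$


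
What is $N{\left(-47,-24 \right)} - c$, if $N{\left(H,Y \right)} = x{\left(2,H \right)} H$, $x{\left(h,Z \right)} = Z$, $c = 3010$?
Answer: $-801$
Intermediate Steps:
$N{\left(H,Y \right)} = H^{2}$ ($N{\left(H,Y \right)} = H H = H^{2}$)
$N{\left(-47,-24 \right)} - c = \left(-47\right)^{2} - 3010 = 2209 - 3010 = -801$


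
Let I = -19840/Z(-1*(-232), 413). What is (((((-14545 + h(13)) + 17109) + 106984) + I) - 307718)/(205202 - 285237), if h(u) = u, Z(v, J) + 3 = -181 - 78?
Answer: 25948647/10484585 ≈ 2.4749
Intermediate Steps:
Z(v, J) = -262 (Z(v, J) = -3 + (-181 - 78) = -3 - 259 = -262)
I = 9920/131 (I = -19840/(-262) = -19840*(-1/262) = 9920/131 ≈ 75.725)
(((((-14545 + h(13)) + 17109) + 106984) + I) - 307718)/(205202 - 285237) = (((((-14545 + 13) + 17109) + 106984) + 9920/131) - 307718)/(205202 - 285237) = ((((-14532 + 17109) + 106984) + 9920/131) - 307718)/(-80035) = (((2577 + 106984) + 9920/131) - 307718)*(-1/80035) = ((109561 + 9920/131) - 307718)*(-1/80035) = (14362411/131 - 307718)*(-1/80035) = -25948647/131*(-1/80035) = 25948647/10484585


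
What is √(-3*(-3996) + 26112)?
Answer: 10*√381 ≈ 195.19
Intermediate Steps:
√(-3*(-3996) + 26112) = √(11988 + 26112) = √38100 = 10*√381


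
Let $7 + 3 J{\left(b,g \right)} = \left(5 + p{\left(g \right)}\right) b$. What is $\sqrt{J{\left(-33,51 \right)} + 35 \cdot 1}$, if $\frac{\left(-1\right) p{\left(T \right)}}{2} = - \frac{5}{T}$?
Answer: $\frac{i \sqrt{63699}}{51} \approx 4.9488 i$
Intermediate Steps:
$p{\left(T \right)} = \frac{10}{T}$ ($p{\left(T \right)} = - 2 \left(- \frac{5}{T}\right) = \frac{10}{T}$)
$J{\left(b,g \right)} = - \frac{7}{3} + \frac{b \left(5 + \frac{10}{g}\right)}{3}$ ($J{\left(b,g \right)} = - \frac{7}{3} + \frac{\left(5 + \frac{10}{g}\right) b}{3} = - \frac{7}{3} + \frac{b \left(5 + \frac{10}{g}\right)}{3}$)
$\sqrt{J{\left(-33,51 \right)} + 35 \cdot 1} = \sqrt{\frac{10 \left(-33\right) + 51 \left(-7 + 5 \left(-33\right)\right)}{3 \cdot 51} + 35 \cdot 1} = \sqrt{\frac{1}{3} \cdot \frac{1}{51} \left(-330 + 51 \left(-7 - 165\right)\right) + 35} = \sqrt{\frac{1}{3} \cdot \frac{1}{51} \left(-330 + 51 \left(-172\right)\right) + 35} = \sqrt{\frac{1}{3} \cdot \frac{1}{51} \left(-330 - 8772\right) + 35} = \sqrt{\frac{1}{3} \cdot \frac{1}{51} \left(-9102\right) + 35} = \sqrt{- \frac{3034}{51} + 35} = \sqrt{- \frac{1249}{51}} = \frac{i \sqrt{63699}}{51}$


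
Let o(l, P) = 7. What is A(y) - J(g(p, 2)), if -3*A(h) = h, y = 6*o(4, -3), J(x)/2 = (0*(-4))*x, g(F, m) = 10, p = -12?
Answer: -14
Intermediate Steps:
J(x) = 0 (J(x) = 2*((0*(-4))*x) = 2*(0*x) = 2*0 = 0)
y = 42 (y = 6*7 = 42)
A(h) = -h/3
A(y) - J(g(p, 2)) = -1/3*42 - 1*0 = -14 + 0 = -14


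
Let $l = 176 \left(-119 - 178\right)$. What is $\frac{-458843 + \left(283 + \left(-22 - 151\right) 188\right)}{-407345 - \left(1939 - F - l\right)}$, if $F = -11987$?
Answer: $\frac{491084}{473543} \approx 1.037$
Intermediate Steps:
$l = -52272$ ($l = 176 \left(-297\right) = -52272$)
$\frac{-458843 + \left(283 + \left(-22 - 151\right) 188\right)}{-407345 - \left(1939 - F - l\right)} = \frac{-458843 + \left(283 + \left(-22 - 151\right) 188\right)}{-407345 - 66198} = \frac{-458843 + \left(283 - 32524\right)}{-407345 - 66198} = \frac{-458843 - 32241}{-473543} = \left(-491084\right) \left(- \frac{1}{473543}\right) = \frac{491084}{473543}$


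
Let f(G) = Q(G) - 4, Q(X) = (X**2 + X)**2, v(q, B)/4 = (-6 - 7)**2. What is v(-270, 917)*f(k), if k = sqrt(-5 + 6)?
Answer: 0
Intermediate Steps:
v(q, B) = 676 (v(q, B) = 4*(-6 - 7)**2 = 4*(-13)**2 = 4*169 = 676)
Q(X) = (X + X**2)**2
k = 1 (k = sqrt(1) = 1)
f(G) = -4 + G**2*(1 + G)**2 (f(G) = G**2*(1 + G)**2 - 4 = -4 + G**2*(1 + G)**2)
v(-270, 917)*f(k) = 676*(-4 + 1**2*(1 + 1)**2) = 676*(-4 + 1*2**2) = 676*(-4 + 1*4) = 676*(-4 + 4) = 676*0 = 0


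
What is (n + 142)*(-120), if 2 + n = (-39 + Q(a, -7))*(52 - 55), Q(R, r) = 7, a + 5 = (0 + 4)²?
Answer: -28320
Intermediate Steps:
a = 11 (a = -5 + (0 + 4)² = -5 + 4² = -5 + 16 = 11)
n = 94 (n = -2 + (-39 + 7)*(52 - 55) = -2 - 32*(-3) = -2 + 96 = 94)
(n + 142)*(-120) = (94 + 142)*(-120) = 236*(-120) = -28320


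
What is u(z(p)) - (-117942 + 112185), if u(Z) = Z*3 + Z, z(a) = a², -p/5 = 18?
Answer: 38157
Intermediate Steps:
p = -90 (p = -5*18 = -90)
u(Z) = 4*Z (u(Z) = 3*Z + Z = 4*Z)
u(z(p)) - (-117942 + 112185) = 4*(-90)² - (-117942 + 112185) = 4*8100 - 1*(-5757) = 32400 + 5757 = 38157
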